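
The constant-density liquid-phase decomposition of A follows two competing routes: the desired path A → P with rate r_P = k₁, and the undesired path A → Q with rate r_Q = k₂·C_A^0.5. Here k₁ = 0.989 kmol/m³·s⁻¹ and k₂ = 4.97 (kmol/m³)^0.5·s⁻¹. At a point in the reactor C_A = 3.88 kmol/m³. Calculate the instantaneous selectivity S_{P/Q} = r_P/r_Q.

S_{P/Q} = r_P/r_Q = (k₁)/(k₂·C_A^0.5) = (k₁/k₂)·C_A^-0.5.
= (0.989) / (4.97×3.880^0.5) = 0.9890/9.790 = 0.101.
The undesired path is higher order in A, so low C_A (CSTR or dilute feed) favours P.

0.101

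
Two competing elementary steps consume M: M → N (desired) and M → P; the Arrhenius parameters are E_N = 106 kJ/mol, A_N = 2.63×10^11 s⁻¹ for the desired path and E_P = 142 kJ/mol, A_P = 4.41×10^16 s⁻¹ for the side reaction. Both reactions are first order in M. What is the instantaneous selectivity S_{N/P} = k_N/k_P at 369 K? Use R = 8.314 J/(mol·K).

0.744

k_N/k_P = (A_N/A_P)·exp[−(E_N−E_P)/(RT)] = (A_N/A_P)·exp[(E_P−E_N)/(RT)].
(E_P−E_N)/(RT) = (142−106)×10³/(8.314×369) = 36000/3068 = 11.73.
k_N/k_P = (2.63×10^11/4.41×10^16)·exp(11.73) = 5.964×10^-6 × 1.248×10^5 = 0.744.
Since E_N < E_P, lowering the temperature improves selectivity toward N.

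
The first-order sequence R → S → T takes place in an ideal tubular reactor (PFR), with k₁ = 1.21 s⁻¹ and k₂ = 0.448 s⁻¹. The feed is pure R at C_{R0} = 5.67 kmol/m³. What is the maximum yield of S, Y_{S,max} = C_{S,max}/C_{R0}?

At the optimum, C_{S,max}/C_{R0} = (k₁/k₂)^[k₂/(k₂−k₁)].
= (1.21/0.448)^(0.448/(0.448−1.21)) = (2.701)^(-0.5879) = 0.5576.

0.558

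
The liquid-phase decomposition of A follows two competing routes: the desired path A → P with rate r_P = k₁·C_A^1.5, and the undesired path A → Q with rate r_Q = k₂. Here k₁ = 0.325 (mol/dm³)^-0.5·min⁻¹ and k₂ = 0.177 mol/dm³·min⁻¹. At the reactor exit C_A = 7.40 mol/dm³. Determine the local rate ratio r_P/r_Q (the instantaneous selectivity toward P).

S_{P/Q} = r_P/r_Q = (k₁·C_A^1.5)/(k₂) = (k₁/k₂)·C_A^1.5.
= (0.325×7.400^1.5) / (0.177) = 6.542/0.1770 = 37.0.
Since the desired path is higher order in A, keeping C_A high (PFR or concentrated feed) favours P.

37.0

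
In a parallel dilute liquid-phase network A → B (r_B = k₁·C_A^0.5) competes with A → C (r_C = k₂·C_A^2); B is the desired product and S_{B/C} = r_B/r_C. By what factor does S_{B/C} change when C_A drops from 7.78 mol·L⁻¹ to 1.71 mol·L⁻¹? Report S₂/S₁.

S_{B/C} = (k₁/k₂)·C_A^-1.5, so S₂/S₁ = (C_{A,2}/C_{A,1})^-1.5.
= (1.71/7.78)^(-1.5) = (0.2198)^(-1.5) = 9.70.
Selectivity toward B rises as C_A falls — low-concentration operation is favoured.

9.70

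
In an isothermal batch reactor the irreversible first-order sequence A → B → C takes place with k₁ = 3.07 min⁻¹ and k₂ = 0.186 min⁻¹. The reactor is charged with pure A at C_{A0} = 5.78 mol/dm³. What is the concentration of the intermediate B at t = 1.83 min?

Solving the coupled first-order balances gives C_B(t) = [k₁/(k₂−k₁)]·C_{A0}·(e^(−k₁t) − e^(−k₂t)).
e^(−k₁t) = e^(−3.07×1.83) = e^(−5.618) = 0.003632; e^(−k₂t) = e^(−0.3404) = 0.7115.
C_B = 3.07×5.78/(0.186−3.07) × (0.003632−0.7115) = (-6.153)×(-0.7079) = 4.355 mol/dm³.

4.36 mol/dm³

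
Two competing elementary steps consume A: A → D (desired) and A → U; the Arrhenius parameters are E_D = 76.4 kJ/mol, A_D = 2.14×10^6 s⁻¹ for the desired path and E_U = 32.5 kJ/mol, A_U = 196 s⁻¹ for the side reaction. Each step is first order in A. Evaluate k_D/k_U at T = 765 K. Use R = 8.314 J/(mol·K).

11.0

With equal orders, S_{D/U} = k_D/k_U = (A_D/A_U)·exp[(E_U−E_D)/(RT)].
(E_U−E_D)/(RT) = (32.5−76.4)×10³/(8.314×765) = -43900/6360 = -6.902.
k_D/k_U = (2.14×10^6/196)·exp(-6.902) = 10918 × 0.001005 = 11.0.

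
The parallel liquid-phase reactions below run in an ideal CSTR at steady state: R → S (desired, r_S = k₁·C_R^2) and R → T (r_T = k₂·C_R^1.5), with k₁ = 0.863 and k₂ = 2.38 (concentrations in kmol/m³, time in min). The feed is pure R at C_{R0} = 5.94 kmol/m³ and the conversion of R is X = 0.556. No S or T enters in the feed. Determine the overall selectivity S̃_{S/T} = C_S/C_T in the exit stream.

0.589

Exit C_R = C_{R0}(1−X) = 5.94×0.444 = 2.637 kmol/m³.
A CSTR operates uniformly at the exit composition, giving r_S = 6.003 and r_T = 10.19 (each k·C_R^n at C_R = 2.637).
Overall selectivity = C_S/C_T = r_Sτ/(r_Tτ) = r_S/r_T = 0.589.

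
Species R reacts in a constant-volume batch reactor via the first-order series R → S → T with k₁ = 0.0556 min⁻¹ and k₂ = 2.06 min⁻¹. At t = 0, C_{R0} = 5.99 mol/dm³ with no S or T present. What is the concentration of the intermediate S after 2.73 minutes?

The intermediate concentration in a first-order A→B→C sequence is C_S = k₁C_{R0}(e^(−k₁t) − e^(−k₂t))/(k₂−k₁).
e^(−k₁t) = e^(−0.0556×2.73) = e^(−0.1518) = 0.8592; e^(−k₂t) = e^(−5.624) = 0.003611.
C_S = 0.0556×5.99/(2.06−0.0556) × (0.8592−0.003611) = 0.1662×0.8556 = 0.1422 mol/dm³.

0.142 mol/dm³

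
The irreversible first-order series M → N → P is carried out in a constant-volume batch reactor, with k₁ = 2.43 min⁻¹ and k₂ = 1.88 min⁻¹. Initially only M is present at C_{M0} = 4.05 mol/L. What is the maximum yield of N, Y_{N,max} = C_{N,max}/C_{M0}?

0.416

Evaluating C_N at t_opt = ln(k₂/k₁)/(k₂−k₁) gives C_{N,max}/C_{M0} = (k₁/k₂)^[k₂/(k₂−k₁)].
= (2.43/1.88)^(1.88/(1.88−2.43)) = (1.293)^(-3.418) = 0.4160.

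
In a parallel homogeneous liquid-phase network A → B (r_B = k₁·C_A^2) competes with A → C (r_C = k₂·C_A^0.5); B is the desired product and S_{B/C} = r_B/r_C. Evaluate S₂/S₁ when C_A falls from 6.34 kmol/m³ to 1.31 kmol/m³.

S_{B/C} = (k₁/k₂)·C_A^1.5, so S₂/S₁ = (C_{A,2}/C_{A,1})^1.5.
= (1.31/6.34)^1.5 = (0.2066)^1.5 = 0.0939.
Selectivity toward B falls as C_A falls — high-concentration operation is favoured.

0.0939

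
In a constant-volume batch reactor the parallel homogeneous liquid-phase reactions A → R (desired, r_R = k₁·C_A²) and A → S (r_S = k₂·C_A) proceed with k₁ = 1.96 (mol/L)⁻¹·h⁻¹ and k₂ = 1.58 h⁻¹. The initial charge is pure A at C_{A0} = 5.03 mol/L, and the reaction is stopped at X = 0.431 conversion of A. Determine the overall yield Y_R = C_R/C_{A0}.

C_A = C_{A0}(1−X) = 2.862 mol/L.
Along a PFR/batch, dC_S/dC_A = −r_S/(r_R+r_S) = −k₂/(k₂+k₁·C_A).
Integrating from C_{A0} to C_A: C_S = (1.58/1.96)·ln[(1.58+1.96·5.03)/(1.58+1.96·2.86)] = 0.8061·ln(11.44/7.190) = 0.3743 mol/L.
Then C_R = (C_{A0}−C_A) − C_S = 2.168 − 0.3743 = 1.794 mol/L.
Y_R = C_R/C_{A0} = 1.794/5.03 = 0.357.

0.357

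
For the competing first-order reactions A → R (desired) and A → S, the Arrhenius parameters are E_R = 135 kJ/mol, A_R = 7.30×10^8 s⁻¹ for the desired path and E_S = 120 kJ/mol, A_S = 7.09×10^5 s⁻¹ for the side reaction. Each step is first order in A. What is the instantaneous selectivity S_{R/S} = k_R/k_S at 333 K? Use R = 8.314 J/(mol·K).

k_R/k_S = (A_R/A_S)·exp[−(E_R−E_S)/(RT)] = (A_R/A_S)·exp[(E_S−E_R)/(RT)].
(E_S−E_R)/(RT) = (120−135)×10³/(8.314×333) = -15000/2769 = -5.418.
k_R/k_S = (7.30×10^8/7.09×10^5)·exp(-5.418) = 1030 × 0.004436 = 4.57.
Since E_R > E_S, raising the temperature improves selectivity toward R.

4.57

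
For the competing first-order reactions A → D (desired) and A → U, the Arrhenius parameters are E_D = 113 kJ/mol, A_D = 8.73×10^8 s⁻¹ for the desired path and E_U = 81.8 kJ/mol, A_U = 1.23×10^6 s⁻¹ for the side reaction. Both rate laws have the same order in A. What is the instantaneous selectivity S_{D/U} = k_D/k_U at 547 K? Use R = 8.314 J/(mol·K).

Since both paths have the same order in A, the concentration cancels and S_{D/U} = k_D/k_U = (A_D/A_U)·exp[(E_U−E_D)/(RT)].
(E_U−E_D)/(RT) = (81.8−113)×10³/(8.314×547) = -31200/4548 = -6.861.
k_D/k_U = (8.73×10^8/1.23×10^6)·exp(-6.861) = 709.8 × 0.001048 = 0.744.
Since E_D > E_U, raising the temperature improves selectivity toward D.

0.744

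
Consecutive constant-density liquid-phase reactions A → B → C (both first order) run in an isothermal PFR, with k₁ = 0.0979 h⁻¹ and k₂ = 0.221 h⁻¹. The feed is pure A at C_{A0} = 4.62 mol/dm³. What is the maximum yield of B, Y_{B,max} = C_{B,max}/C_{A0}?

0.232

Evaluating C_B at τ_opt = ln(k₂/k₁)/(k₂−k₁) gives C_{B,max}/C_{A0} = (k₁/k₂)^[k₂/(k₂−k₁)].
= (0.0979/0.221)^(0.221/(0.221−0.0979)) = (0.4430)^(1.795) = 0.2318.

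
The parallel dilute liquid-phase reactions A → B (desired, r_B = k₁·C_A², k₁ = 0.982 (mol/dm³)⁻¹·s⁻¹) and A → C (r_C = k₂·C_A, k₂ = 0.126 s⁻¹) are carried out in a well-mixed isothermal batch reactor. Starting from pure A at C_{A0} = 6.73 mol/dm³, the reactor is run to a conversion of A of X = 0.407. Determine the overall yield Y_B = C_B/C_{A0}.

C_A = C_{A0}(1−X) = 3.991 mol/dm³.
Along a PFR/batch, dC_C/dC_A = −r_C/(r_B+r_C) = −k₂/(k₂+k₁·C_A).
Integrating from C_{A0} to C_A: C_C = (0.126/0.982)·ln[(0.126+0.982·6.73)/(0.126+0.982·3.99)] = 0.1283·ln(6.735/4.045) = 0.06541 mol/dm³.
Then C_B = (C_{A0}−C_A) − C_C = 2.739 − 0.06541 = 2.674 mol/dm³.
Y_B = C_B/C_{A0} = 2.674/6.73 = 0.397.

0.397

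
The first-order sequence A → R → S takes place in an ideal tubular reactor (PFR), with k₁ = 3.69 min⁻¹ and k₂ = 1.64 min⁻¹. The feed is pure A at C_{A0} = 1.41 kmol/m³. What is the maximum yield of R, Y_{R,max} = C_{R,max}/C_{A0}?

Evaluating C_R at τ_opt = ln(k₂/k₁)/(k₂−k₁) gives C_{R,max}/C_{A0} = (k₁/k₂)^[k₂/(k₂−k₁)].
= (3.69/1.64)^(1.64/(1.64−3.69)) = (2.250)^(-0.8000) = 0.5227.

0.523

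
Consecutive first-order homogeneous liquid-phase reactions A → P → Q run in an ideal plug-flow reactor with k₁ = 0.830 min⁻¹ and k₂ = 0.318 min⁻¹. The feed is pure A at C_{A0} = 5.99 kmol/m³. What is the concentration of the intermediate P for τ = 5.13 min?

1.76 kmol/m³

Solving the coupled first-order balances gives C_P(τ) = [k₁/(k₂−k₁)]·C_{A0}·(e^(−k₁τ) − e^(−k₂τ)).
e^(−k₁τ) = e^(−0.830×5.13) = e^(−4.258) = 0.01415; e^(−k₂τ) = e^(−1.631) = 0.1957.
C_P = 0.830×5.99/(0.318−0.830) × (0.01415−0.1957) = (-9.710)×(-0.1815) = 1.763 kmol/m³.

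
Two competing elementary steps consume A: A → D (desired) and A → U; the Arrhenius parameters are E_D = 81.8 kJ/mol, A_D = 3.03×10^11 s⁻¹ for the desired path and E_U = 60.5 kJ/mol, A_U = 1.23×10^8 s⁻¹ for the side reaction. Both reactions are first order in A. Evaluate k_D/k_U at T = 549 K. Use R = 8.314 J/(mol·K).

23.2

k_D/k_U = (A_D/A_U)·exp[−(E_D−E_U)/(RT)] = (A_D/A_U)·exp[(E_U−E_D)/(RT)].
(E_U−E_D)/(RT) = (60.5−81.8)×10³/(8.314×549) = -21300/4564 = -4.667.
k_D/k_U = (3.03×10^11/1.23×10^8)·exp(-4.667) = 2463 × 0.009405 = 23.2.
Since E_D > E_U, raising the temperature improves selectivity toward D.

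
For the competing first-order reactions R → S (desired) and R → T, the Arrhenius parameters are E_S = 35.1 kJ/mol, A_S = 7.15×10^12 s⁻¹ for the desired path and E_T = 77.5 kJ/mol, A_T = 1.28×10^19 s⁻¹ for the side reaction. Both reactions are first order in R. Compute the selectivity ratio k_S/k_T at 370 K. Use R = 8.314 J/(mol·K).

With equal orders, S_{S/T} = k_S/k_T = (A_S/A_T)·exp[(E_T−E_S)/(RT)].
(E_T−E_S)/(RT) = (77.5−35.1)×10³/(8.314×370) = 42400/3076 = 13.78.
k_S/k_T = (7.15×10^12/1.28×10^19)·exp(13.78) = 5.586×10^-7 × 9.683×10^5 = 0.541.

0.541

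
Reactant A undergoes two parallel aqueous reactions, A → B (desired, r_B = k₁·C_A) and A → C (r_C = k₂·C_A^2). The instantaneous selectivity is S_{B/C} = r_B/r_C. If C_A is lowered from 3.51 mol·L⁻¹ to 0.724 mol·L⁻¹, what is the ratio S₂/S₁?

S_{B/C} = (k₁/k₂)·C_A⁻¹, so S₂/S₁ = (C_{A,2}/C_{A,1})⁻¹.
= 3.51/0.724 = 4.85.

4.85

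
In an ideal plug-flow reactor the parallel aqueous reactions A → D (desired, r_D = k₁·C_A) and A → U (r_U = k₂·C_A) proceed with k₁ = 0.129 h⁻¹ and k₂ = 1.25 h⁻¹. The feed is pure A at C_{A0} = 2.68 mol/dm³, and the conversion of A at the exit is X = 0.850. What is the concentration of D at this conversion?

C_A = C_{A0}(1−X) = 0.4020 mol/dm³.
Both paths are first order in A, so the instantaneous fraction to D is constant: dC_D/d(−C_A) = k₁/(k₁+k₂) = 0.09355.
C_D = 0.09355·(C_{A0}−C_A) = 0.09355×2.278 = 0.213 mol/dm³.

0.213 mol/dm³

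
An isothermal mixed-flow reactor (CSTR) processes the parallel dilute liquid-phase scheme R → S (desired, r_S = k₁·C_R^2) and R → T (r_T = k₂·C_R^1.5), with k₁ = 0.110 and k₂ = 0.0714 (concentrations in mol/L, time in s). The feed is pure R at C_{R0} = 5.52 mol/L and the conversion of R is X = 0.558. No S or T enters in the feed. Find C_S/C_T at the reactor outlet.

Exit C_R = C_{R0}(1−X) = 5.52×0.442 = 2.440 mol/L.
In a CSTR the entire volume is at exit conditions, so r_S = 0.110×2.440^2 = 0.6548 and r_T = 0.0714×2.440^1.5 = 0.2721.
Overall selectivity = C_S/C_T = r_Sτ/(r_Tτ) = r_S/r_T = 2.41.

2.41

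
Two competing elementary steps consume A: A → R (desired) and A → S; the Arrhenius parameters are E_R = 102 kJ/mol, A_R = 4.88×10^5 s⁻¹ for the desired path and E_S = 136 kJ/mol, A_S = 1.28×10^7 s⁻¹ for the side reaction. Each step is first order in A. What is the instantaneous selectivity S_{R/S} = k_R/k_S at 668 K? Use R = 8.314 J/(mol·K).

With equal orders, S_{R/S} = k_R/k_S = (A_R/A_S)·exp[(E_S−E_R)/(RT)].
(E_S−E_R)/(RT) = (136−102)×10³/(8.314×668) = 34000/5554 = 6.122.
k_R/k_S = (4.88×10^5/1.28×10^7)·exp(6.122) = 0.03812 × 455.8 = 17.4.
Since E_R < E_S, lowering the temperature improves selectivity toward R.

17.4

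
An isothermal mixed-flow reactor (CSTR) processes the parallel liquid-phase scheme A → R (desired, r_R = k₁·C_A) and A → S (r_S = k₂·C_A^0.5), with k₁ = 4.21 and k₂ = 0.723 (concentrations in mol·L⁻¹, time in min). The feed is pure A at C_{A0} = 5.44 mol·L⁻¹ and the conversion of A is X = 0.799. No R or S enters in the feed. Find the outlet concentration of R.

Exit C_A = C_{A0}(1−X) = 5.44×0.201 = 1.093 mol·L⁻¹.
In a CSTR the entire volume is at exit conditions, so r_R = 4.21×1.093 = 4.603 and r_S = 0.723×1.093^0.5 = 0.7560.
Fraction of consumed A going to R: r_R/(r_R+r_S) = 0.8589.
C_R = 0.8589·C_{A0}·X = 0.8589×5.44×0.799 = 3.73 mol·L⁻¹.

3.73 mol·L⁻¹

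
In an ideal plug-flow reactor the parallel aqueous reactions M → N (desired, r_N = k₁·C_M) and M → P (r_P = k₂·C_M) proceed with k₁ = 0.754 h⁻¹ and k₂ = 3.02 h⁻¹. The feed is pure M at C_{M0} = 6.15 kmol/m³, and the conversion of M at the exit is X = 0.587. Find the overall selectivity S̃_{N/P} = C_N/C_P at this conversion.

C_M = C_{M0}(1−X) = 2.540 kmol/m³.
Both paths are first order in M, so the instantaneous fraction to N is constant: dC_N/d(−C_M) = k₁/(k₁+k₂) = 0.1998.
C_N = 0.1998·(C_{M0}−C_M) = 0.1998×3.610 = 0.721 kmol/m³.
C_P = (C_{M0}−C_M)−C_N = 2.889 kmol/m³; S̃_{N/P} = 0.7212/2.889 = 0.250.

0.250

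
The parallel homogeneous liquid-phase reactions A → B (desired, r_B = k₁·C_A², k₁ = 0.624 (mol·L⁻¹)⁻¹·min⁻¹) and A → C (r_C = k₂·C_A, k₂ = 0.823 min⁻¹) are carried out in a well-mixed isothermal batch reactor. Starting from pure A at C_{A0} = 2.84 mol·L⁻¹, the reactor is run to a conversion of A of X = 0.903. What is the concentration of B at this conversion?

1.30 mol·L⁻¹

C_A = C_{A0}(1−X) = 0.2755 mol·L⁻¹.
Along a PFR/batch, dC_C/dC_A = −r_C/(r_B+r_C) = −k₂/(k₂+k₁·C_A).
Integrating from C_{A0} to C_A: C_C = (0.823/0.624)·ln[(0.823+0.624·2.84)/(0.823+0.624·0.275)] = 1.319·ln(2.595/0.9949) = 1.265 mol·L⁻¹.
Then C_B = (C_{A0}−C_A) − C_C = 2.565 − 1.265 = 1.300 mol·L⁻¹.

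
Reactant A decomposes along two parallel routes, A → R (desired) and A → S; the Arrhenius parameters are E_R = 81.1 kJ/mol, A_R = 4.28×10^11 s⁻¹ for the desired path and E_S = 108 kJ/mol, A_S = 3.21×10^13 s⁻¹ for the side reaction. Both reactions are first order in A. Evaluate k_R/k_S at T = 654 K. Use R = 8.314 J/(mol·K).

1.88

k_R/k_S = (A_R/A_S)·exp[−(E_R−E_S)/(RT)] = (A_R/A_S)·exp[(E_S−E_R)/(RT)].
(E_S−E_R)/(RT) = (108−81.1)×10³/(8.314×654) = 26900/5437 = 4.947.
k_R/k_S = (4.28×10^11/3.21×10^13)·exp(4.947) = 0.01333 × 140.8 = 1.88.
Since E_R < E_S, lowering the temperature improves selectivity toward R.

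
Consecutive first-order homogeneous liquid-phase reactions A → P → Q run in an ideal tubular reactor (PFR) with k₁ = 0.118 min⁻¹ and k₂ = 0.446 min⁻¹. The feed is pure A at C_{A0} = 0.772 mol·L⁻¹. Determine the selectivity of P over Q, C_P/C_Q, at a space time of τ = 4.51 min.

Solving the coupled first-order balances gives C_P(τ) = [k₁/(k₂−k₁)]·C_{A0}·(e^(−k₁τ) − e^(−k₂τ)).
e^(−k₁τ) = e^(−0.118×4.51) = e^(−0.5322) = 0.5873; e^(−k₂τ) = e^(−2.011) = 0.1338.
C_P = 0.118×0.772/(0.446−0.118) × (0.5873−0.1338) = 0.2777×0.4535 = 0.1260 mol·L⁻¹.
C_A = C_{A0}e^(−k₁τ) = 0.4534 mol·L⁻¹, so C_Q = C_{A0}−C_A−C_P = 0.1926 mol·L⁻¹; C_P/C_Q = 0.654.

0.654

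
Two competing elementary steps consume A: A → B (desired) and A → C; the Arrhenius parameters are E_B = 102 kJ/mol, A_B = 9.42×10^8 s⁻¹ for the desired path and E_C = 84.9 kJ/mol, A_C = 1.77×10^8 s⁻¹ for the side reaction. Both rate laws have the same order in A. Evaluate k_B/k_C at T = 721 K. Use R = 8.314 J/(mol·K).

0.307

Since both paths have the same order in A, the concentration cancels and S_{B/C} = k_B/k_C = (A_B/A_C)·exp[(E_C−E_B)/(RT)].
(E_C−E_B)/(RT) = (84.9−102)×10³/(8.314×721) = -17100/5994 = -2.853.
k_B/k_C = (9.42×10^8/1.77×10^8)·exp(-2.853) = 5.322 × 0.05769 = 0.307.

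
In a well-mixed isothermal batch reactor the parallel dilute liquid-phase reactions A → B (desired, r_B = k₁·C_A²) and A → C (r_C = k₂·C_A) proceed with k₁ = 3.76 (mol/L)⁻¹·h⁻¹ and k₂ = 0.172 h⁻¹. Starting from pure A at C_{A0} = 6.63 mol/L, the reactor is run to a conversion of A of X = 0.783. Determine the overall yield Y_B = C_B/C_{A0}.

C_A = C_{A0}(1−X) = 1.439 mol/L.
Along a PFR/batch, dC_C/dC_A = −r_C/(r_B+r_C) = −k₂/(k₂+k₁·C_A).
Integrating from C_{A0} to C_A: C_C = (0.172/3.76)·ln[(0.172+3.76·6.63)/(0.172+3.76·1.44)] = 0.04574·ln(25.10/5.582) = 0.06877 mol/L.
Then C_B = (C_{A0}−C_A) − C_C = 5.191 − 0.06877 = 5.123 mol/L.
Y_B = C_B/C_{A0} = 5.123/6.63 = 0.773.

0.773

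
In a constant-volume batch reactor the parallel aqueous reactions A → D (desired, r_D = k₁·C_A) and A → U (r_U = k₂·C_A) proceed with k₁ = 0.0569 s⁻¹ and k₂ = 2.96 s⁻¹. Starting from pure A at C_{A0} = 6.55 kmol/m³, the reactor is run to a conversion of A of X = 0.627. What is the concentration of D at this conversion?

0.0775 kmol/m³

C_A = C_{A0}(1−X) = 2.443 kmol/m³.
Both paths are first order in A, so the instantaneous fraction to D is constant: dC_D/d(−C_A) = k₁/(k₁+k₂) = 0.01886.
C_D = 0.01886·(C_{A0}−C_A) = 0.01886×4.107 = 0.0775 kmol/m³.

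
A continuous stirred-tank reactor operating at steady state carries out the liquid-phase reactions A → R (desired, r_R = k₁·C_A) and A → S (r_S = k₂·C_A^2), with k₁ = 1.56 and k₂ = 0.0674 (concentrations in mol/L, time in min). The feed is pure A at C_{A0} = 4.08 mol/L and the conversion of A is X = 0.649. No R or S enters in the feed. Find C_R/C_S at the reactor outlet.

Exit C_A = C_{A0}(1−X) = 4.08×0.351 = 1.432 mol/L.
A CSTR operates uniformly at the exit composition, giving r_R = 2.234 and r_S = 0.1382 (each k·C_A^n at C_A = 1.432).
Overall selectivity = C_R/C_S = r_Rτ/(r_Sτ) = r_R/r_S = 16.2.

16.2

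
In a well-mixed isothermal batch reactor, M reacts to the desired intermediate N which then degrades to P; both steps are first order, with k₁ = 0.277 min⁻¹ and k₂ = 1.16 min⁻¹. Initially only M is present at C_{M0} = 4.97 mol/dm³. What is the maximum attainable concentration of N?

For a first-order series the maximum intermediate yield is C_{N,max}/C_{M0} = (k₁/k₂)^[k₂/(k₂−k₁)].
= (0.277/1.16)^(1.16/(1.16−0.277)) = (0.2388)^(1.314) = 0.1524.
C_{N,max} = 0.1524×4.97 = 0.757 mol/dm³.

0.757 mol/dm³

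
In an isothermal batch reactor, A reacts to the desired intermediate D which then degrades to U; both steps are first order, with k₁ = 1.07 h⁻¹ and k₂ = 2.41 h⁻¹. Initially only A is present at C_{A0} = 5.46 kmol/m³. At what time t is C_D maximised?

Setting dC_D/dt = 0 gives t_opt = ln(k₂/k₁)/(k₂−k₁).
= ln(2.41/1.07)/(2.41−1.07) = ln(2.252)/1.340 = 0.8120/1.340 = 0.606 h.

0.606 h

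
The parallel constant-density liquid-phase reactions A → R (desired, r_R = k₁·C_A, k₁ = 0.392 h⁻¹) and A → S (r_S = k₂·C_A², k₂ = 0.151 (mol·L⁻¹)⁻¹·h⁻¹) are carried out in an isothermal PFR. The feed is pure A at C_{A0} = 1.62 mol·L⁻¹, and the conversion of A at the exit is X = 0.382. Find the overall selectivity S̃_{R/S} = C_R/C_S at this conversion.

C_A = C_{A0}(1−X) = 1.001 mol·L⁻¹.
Along a PFR/batch, dC_R/dC_A = −r_R/(r_R+r_S) = −k₁/(k₁+k₂·C_A).
Integrating from C_{A0} to C_A: C_R = (0.392/0.151)·ln[(0.392+0.151·1.62)/(0.392+0.151·1.00)] = 2.596·ln(0.6366/0.5432) = 0.4121 mol·L⁻¹.
C_S = (C_{A0}−C_A)−C_R = 0.2067 mol·L⁻¹; S̃_{R/S} = 0.4121/0.2067 = 1.99.

1.99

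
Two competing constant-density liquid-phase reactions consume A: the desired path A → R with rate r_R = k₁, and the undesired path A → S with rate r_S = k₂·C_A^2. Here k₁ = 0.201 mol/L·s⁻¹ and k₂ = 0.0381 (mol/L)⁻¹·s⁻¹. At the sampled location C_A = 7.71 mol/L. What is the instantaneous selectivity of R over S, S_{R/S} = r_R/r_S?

0.0887

S_{R/S} = r_R/r_S = (k₁)/(k₂·C_A^2) = (k₁/k₂)·C_A^-2.
= (0.201) / (0.0381×7.710^2) = 0.2010/2.265 = 0.0887.
The undesired path is higher order in A, so low C_A (CSTR or dilute feed) favours R.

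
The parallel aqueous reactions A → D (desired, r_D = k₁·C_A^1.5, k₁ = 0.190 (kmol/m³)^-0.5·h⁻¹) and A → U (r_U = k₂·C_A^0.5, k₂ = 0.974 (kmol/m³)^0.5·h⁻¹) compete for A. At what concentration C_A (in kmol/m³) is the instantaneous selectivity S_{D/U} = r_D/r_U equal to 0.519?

S_{D/U} = (k₁/k₂)·C_A ⇒ C_A = S·k₂/k₁.
= 0.519×0.974/0.190 = 2.66 kmol/m³.

2.66 kmol/m³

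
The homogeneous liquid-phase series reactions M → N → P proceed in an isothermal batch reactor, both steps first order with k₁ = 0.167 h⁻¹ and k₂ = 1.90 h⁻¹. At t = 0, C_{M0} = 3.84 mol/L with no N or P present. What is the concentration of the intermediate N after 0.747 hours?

For first-order series with pure M initially, C_N(t) = k₁C_{M0}/(k₂−k₁)·(e^(−k₁t) − e^(−k₂t)).
e^(−k₁t) = e^(−0.167×0.747) = e^(−0.1247) = 0.8827; e^(−k₂t) = e^(−1.419) = 0.2419.
C_N = 0.167×3.84/(1.90−0.167) × (0.8827−0.2419) = 0.3700×0.6408 = 0.2371 mol/L.

0.237 mol/L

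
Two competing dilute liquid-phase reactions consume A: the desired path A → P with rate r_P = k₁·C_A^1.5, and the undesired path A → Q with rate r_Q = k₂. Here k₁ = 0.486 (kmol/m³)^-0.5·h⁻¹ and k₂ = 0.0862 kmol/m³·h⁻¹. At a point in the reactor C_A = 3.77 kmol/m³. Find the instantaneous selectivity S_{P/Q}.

S_{P/Q} = r_P/r_Q = (k₁·C_A^1.5)/(k₂) = (k₁/k₂)·C_A^1.5.
= (0.486×3.770^1.5) / (0.0862) = 3.558/0.08620 = 41.3.

41.3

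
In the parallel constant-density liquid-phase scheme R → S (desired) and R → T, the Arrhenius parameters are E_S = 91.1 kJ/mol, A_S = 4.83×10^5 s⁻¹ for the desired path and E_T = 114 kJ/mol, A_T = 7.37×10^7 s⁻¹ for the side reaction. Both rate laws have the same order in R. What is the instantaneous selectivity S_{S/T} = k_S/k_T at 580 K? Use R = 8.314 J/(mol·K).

k_S/k_T = (A_S/A_T)·exp[−(E_S−E_T)/(RT)] = (A_S/A_T)·exp[(E_T−E_S)/(RT)].
(E_T−E_S)/(RT) = (114−91.1)×10³/(8.314×580) = 22900/4822 = 4.749.
k_S/k_T = (4.83×10^5/7.37×10^7)·exp(4.749) = 0.006554 × 115.5 = 0.757.
Since E_S < E_T, lowering the temperature improves selectivity toward S.

0.757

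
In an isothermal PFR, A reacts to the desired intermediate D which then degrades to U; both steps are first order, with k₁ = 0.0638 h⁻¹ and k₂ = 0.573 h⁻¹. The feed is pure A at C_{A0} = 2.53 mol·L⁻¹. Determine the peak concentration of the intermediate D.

At the optimum, C_{D,max}/C_{A0} = (k₁/k₂)^[k₂/(k₂−k₁)].
= (0.0638/0.573)^(0.573/(0.573−0.0638)) = (0.1113)^(1.125) = 0.08457.
C_{D,max} = 0.08457×2.53 = 0.214 mol·L⁻¹.

0.214 mol·L⁻¹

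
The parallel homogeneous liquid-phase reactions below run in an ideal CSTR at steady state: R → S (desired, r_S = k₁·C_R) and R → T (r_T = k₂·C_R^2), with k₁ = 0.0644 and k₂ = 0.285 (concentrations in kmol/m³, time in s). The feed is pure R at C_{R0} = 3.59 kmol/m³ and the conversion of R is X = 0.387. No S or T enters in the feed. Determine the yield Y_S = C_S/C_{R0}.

0.0360

Exit C_R = C_{R0}(1−X) = 3.59×0.613 = 2.201 kmol/m³.
In a CSTR the entire volume is at exit conditions, so r_S = 0.0644×2.201 = 0.1417 and r_T = 0.285×2.201^2 = 1.380.
Fraction of consumed R going to S: r_S/(r_S+r_T) = 0.09312.
C_S = 0.09312·C_{R0}·X = 0.09312×3.59×0.387 = 0.129 kmol/m³; Y_S = C_S/C_{R0} = 0.0360.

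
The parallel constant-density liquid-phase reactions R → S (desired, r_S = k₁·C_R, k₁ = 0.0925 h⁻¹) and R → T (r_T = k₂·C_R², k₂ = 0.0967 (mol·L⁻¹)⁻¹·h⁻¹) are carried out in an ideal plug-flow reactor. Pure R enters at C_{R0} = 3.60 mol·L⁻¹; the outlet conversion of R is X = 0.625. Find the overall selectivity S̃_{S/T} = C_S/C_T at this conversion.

C_R = C_{R0}(1−X) = 1.350 mol·L⁻¹.
Along a PFR/batch, dC_S/dC_R = −r_S/(r_S+r_T) = −k₁/(k₁+k₂·C_R).
Integrating from C_{R0} to C_R: C_S = (0.0925/0.0967)·ln[(0.0925+0.0967·3.60)/(0.0925+0.0967·1.35)] = 0.9566·ln(0.4406/0.2230) = 0.6512 mol·L⁻¹.
C_T = (C_{R0}−C_R)−C_S = 1.599 mol·L⁻¹; S̃_{S/T} = 0.6512/1.599 = 0.407.

0.407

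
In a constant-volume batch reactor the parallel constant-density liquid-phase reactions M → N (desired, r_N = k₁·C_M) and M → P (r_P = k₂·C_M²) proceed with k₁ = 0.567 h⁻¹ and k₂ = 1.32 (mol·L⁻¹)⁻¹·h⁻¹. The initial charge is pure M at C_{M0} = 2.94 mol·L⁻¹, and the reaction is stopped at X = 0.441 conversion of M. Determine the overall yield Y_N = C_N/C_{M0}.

C_M = C_{M0}(1−X) = 1.643 mol·L⁻¹.
Along a PFR/batch, dC_N/dC_M = −r_N/(r_N+r_P) = −k₁/(k₁+k₂·C_M).
Integrating from C_{M0} to C_M: C_N = (0.567/1.32)·ln[(0.567+1.32·2.94)/(0.567+1.32·1.64)] = 0.4295·ln(4.448/2.736) = 0.2087 mol·L⁻¹.
Y_N = C_N/C_{M0} = 0.2087/2.94 = 0.0710.

0.0710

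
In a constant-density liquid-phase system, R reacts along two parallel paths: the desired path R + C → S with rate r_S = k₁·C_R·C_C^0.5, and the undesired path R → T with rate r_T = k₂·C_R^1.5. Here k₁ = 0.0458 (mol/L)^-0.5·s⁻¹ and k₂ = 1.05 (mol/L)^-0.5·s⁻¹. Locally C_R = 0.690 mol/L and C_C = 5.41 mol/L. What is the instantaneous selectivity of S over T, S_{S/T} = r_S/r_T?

0.122

S_{S/T} = r_S/r_T = (k₁·C_R·C_C^0.5)/(k₂·C_R^1.5) = (k₁/k₂)·C_R^-0.5·C_C^0.5.
= (0.0458×0.6900×5.410^0.5) / (1.05×0.6900^1.5) = 0.07350/0.6018 = 0.122.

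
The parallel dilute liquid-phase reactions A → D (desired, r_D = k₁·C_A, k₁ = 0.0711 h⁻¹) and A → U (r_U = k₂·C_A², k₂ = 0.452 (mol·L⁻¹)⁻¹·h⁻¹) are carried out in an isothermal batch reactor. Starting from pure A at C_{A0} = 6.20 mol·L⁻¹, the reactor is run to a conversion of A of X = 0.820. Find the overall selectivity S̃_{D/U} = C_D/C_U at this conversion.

0.0524

C_A = C_{A0}(1−X) = 1.116 mol·L⁻¹.
Along a PFR/batch, dC_D/dC_A = −r_D/(r_D+r_U) = −k₁/(k₁+k₂·C_A).
Integrating from C_{A0} to C_A: C_D = (0.0711/0.452)·ln[(0.0711+0.452·6.20)/(0.0711+0.452·1.12)] = 0.1573·ln(2.873/0.5755) = 0.2529 mol·L⁻¹.
C_U = (C_{A0}−C_A)−C_D = 4.831 mol·L⁻¹; S̃_{D/U} = 0.2529/4.831 = 0.0524.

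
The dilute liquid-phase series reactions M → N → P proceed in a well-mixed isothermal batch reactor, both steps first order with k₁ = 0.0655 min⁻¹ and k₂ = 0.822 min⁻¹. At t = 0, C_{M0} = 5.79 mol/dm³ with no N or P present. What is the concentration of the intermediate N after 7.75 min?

For first-order series with pure M initially, C_N(t) = k₁C_{M0}/(k₂−k₁)·(e^(−k₁t) − e^(−k₂t)).
e^(−k₁t) = e^(−0.0655×7.75) = e^(−0.5076) = 0.6019; e^(−k₂t) = e^(−6.370) = 0.001711.
C_N = 0.0655×5.79/(0.822−0.0655) × (0.6019−0.001711) = 0.5013×0.6002 = 0.3009 mol/dm³.

0.301 mol/dm³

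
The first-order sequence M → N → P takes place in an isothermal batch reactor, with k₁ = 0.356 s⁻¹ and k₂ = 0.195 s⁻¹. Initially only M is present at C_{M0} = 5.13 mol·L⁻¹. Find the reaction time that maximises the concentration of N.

The intermediate peaks when r₁ = r₂, i.e. k₁e^(−k₁t) = k₂e^(−k₂t), giving t_opt = ln(k₂/k₁)/(k₂−k₁).
= ln(0.195/0.356)/(0.195−0.356) = ln(0.5478)/-0.1610 = -0.6019/-0.1610 = 3.74 s.

3.74 s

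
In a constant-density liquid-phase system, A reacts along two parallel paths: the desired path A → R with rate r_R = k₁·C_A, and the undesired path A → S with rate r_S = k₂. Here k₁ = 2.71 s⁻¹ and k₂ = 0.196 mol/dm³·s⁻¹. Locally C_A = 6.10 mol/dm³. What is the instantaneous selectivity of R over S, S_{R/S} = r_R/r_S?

S_{R/S} = r_R/r_S = (k₁·C_A)/(k₂) = (k₁/k₂)·C_A.
= (2.71×6.100) / (0.196) = 16.53/0.1960 = 84.3.
Since the desired path is higher order in A, keeping C_A high (PFR or concentrated feed) favours R.

84.3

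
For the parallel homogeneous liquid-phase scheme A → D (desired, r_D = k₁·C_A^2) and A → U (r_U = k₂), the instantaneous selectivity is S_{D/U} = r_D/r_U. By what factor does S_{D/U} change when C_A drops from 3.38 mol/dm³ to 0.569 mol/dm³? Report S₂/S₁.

S_{D/U} = (k₁/k₂)·C_A^2, so S₂/S₁ = (C_{A,2}/C_{A,1})^2.
= (0.569/3.38)^2 = (0.1683)^2 = 0.0283.

0.0283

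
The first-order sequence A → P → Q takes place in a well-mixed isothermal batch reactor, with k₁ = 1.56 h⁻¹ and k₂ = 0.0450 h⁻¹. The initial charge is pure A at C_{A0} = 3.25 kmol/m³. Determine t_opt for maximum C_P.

2.34 h

For first-order series the maximum of C_P occurs at t_opt = ln(k₂/k₁)/(k₂−k₁).
= ln(0.0450/1.56)/(0.0450−1.56) = ln(0.02885)/-1.515 = -3.546/-1.515 = 2.34 h.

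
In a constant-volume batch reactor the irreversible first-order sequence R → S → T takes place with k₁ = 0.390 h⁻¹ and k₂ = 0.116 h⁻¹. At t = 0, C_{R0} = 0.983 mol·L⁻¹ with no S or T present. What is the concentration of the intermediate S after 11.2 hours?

The intermediate concentration in a first-order A→B→C sequence is C_S = k₁C_{R0}(e^(−k₁t) − e^(−k₂t))/(k₂−k₁).
e^(−k₁t) = e^(−0.390×11.2) = e^(−4.368) = 0.01268; e^(−k₂t) = e^(−1.299) = 0.2727.
C_S = 0.390×0.983/(0.116−0.390) × (0.01268−0.2727) = (-1.399)×(-0.2601) = 0.3639 mol·L⁻¹.

0.364 mol·L⁻¹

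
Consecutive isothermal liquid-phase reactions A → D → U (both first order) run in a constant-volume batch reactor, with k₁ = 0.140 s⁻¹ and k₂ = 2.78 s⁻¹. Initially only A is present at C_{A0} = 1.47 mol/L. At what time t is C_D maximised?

1.13 s

The intermediate peaks when r₁ = r₂, i.e. k₁e^(−k₁t) = k₂e^(−k₂t), giving t_opt = ln(k₂/k₁)/(k₂−k₁).
= ln(2.78/0.140)/(2.78−0.140) = ln(19.86)/2.640 = 2.989/2.640 = 1.13 s.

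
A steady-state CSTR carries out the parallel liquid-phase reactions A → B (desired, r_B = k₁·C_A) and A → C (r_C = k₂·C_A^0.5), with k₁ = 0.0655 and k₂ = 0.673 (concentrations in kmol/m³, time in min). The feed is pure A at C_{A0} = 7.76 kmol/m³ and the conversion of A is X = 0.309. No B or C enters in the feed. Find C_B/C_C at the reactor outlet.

0.225

Exit C_A = C_{A0}(1−X) = 7.76×0.691 = 5.362 kmol/m³.
Rates in a CSTR are evaluated at the outlet concentration: r_B = 0.0655×5.362 = 0.3512, r_C = 0.673×5.362^0.5 = 1.558.
Overall selectivity = C_B/C_C = r_Bτ/(r_Cτ) = r_B/r_C = 0.225.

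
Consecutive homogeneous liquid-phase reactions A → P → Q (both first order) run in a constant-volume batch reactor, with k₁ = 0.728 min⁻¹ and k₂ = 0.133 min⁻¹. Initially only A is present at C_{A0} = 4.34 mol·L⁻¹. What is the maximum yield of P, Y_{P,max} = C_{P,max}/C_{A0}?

For a first-order series the maximum intermediate yield is C_{P,max}/C_{A0} = (k₁/k₂)^[k₂/(k₂−k₁)].
= (0.728/0.133)^(0.133/(0.133−0.728)) = (5.474)^(-0.2235) = 0.6839.

0.684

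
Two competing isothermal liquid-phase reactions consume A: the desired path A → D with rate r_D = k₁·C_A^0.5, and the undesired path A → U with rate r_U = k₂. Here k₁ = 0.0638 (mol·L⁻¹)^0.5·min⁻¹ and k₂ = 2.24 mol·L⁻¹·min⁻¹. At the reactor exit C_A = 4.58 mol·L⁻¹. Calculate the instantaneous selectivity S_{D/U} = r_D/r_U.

0.0610

S_{D/U} = r_D/r_U = (k₁·C_A^0.5)/(k₂) = (k₁/k₂)·C_A^0.5.
= (0.0638×4.580^0.5) / (2.24) = 0.1365/2.240 = 0.0610.
Since the desired path is higher order in A, keeping C_A high (PFR or concentrated feed) favours D.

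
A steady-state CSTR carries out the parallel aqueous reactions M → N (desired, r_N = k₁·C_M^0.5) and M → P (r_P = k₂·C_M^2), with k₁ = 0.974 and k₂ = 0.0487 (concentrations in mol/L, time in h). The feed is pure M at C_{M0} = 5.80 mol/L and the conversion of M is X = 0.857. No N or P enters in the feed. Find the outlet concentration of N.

Exit C_M = C_{M0}(1−X) = 5.80×0.143 = 0.8294 mol/L.
In a CSTR the entire volume is at exit conditions, so r_N = 0.974×0.8294^0.5 = 0.8870 and r_P = 0.0487×0.8294^2 = 0.03350.
Fraction of consumed M going to N: r_N/(r_N+r_P) = 0.9636.
C_N = 0.9636·C_{M0}·X = 0.9636×5.80×0.857 = 4.79 mol/L.

4.79 mol/L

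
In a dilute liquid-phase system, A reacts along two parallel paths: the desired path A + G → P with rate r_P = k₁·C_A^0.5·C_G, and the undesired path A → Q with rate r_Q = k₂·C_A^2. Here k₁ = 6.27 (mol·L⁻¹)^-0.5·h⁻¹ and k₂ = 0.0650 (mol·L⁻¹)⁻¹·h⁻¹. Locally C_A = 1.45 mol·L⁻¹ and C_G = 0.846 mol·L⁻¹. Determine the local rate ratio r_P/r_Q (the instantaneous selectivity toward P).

46.7

S_{P/Q} = r_P/r_Q = (k₁·C_A^0.5·C_G)/(k₂·C_A^2) = (k₁/k₂)·C_A^-1.5·C_G.
= (6.27×1.450^0.5×0.8460) / (0.0650×1.450^2) = 6.387/0.1367 = 46.7.
The undesired path is higher order in A, so low C_A (CSTR or dilute feed) favours P.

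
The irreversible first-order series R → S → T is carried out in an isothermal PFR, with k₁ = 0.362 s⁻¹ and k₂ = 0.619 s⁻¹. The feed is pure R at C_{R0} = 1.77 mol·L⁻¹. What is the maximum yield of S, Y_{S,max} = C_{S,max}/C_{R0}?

0.275

Evaluating C_S at τ_opt = ln(k₂/k₁)/(k₂−k₁) gives C_{S,max}/C_{R0} = (k₁/k₂)^[k₂/(k₂−k₁)].
= (0.362/0.619)^(0.619/(0.619−0.362)) = (0.5848)^(2.409) = 0.2747.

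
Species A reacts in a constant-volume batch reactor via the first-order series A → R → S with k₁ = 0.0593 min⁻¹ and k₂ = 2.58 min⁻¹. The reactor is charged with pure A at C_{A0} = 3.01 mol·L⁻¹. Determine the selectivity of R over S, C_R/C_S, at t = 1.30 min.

0.394

Solving the coupled first-order balances gives C_R(t) = [k₁/(k₂−k₁)]·C_{A0}·(e^(−k₁t) − e^(−k₂t)).
e^(−k₁t) = e^(−0.0593×1.30) = e^(−0.07709) = 0.9258; e^(−k₂t) = e^(−3.354) = 0.03494.
C_R = 0.0593×3.01/(2.58−0.0593) × (0.9258−0.03494) = 0.07081×0.8909 = 0.06308 mol·L⁻¹.
C_A = C_{A0}e^(−k₁t) = 2.787 mol·L⁻¹, so C_S = C_{A0}−C_A−C_R = 0.1602 mol·L⁻¹; C_R/C_S = 0.394.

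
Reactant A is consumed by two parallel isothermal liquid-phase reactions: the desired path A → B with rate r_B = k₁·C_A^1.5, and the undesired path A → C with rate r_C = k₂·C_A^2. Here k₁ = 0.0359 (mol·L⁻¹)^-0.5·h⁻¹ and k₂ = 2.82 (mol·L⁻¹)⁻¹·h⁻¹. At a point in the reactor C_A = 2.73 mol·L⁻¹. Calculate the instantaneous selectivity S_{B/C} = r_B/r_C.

0.00770

S_{B/C} = r_B/r_C = (k₁·C_A^1.5)/(k₂·C_A^2) = (k₁/k₂)·C_A^-0.5.
= (0.0359×2.730^1.5) / (2.82×2.730^2) = 0.1619/21.02 = 0.00770.
The undesired path is higher order in A, so low C_A (CSTR or dilute feed) favours B.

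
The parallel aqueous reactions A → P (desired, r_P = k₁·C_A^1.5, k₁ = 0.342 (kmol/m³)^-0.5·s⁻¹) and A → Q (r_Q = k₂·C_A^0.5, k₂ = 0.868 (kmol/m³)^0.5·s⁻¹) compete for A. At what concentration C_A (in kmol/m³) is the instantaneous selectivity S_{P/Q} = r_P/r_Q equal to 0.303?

0.769 kmol/m³

S_{P/Q} = (k₁/k₂)·C_A ⇒ C_A = S·k₂/k₁.
= 0.303×0.868/0.342 = 0.769 kmol/m³.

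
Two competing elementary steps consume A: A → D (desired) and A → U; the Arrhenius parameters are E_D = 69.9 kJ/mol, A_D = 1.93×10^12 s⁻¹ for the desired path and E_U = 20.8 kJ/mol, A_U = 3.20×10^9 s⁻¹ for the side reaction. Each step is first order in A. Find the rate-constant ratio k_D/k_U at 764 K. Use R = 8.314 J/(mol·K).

0.265

k_D/k_U = (A_D/A_U)·exp[−(E_D−E_U)/(RT)] = (A_D/A_U)·exp[(E_U−E_D)/(RT)].
(E_U−E_D)/(RT) = (20.8−69.9)×10³/(8.314×764) = -49100/6352 = -7.730.
k_D/k_U = (1.93×10^12/3.20×10^9)·exp(-7.730) = 603.1 × 4.395×10^-4 = 0.265.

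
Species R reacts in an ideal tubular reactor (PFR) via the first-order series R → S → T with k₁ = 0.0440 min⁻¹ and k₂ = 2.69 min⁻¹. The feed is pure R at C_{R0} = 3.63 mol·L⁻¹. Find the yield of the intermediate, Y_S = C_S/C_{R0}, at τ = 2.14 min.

0.0151

Solving the coupled first-order balances gives C_S(τ) = [k₁/(k₂−k₁)]·C_{R0}·(e^(−k₁τ) − e^(−k₂τ)).
e^(−k₁τ) = e^(−0.0440×2.14) = e^(−0.09416) = 0.9101; e^(−k₂τ) = e^(−5.757) = 0.003162.
C_S = 0.0440×3.63/(2.69−0.0440) × (0.9101−0.003162) = 0.06036×0.9070 = 0.05475 mol·L⁻¹.
Y_S = C_S/C_{R0} = 0.05475/3.63 = 0.0151.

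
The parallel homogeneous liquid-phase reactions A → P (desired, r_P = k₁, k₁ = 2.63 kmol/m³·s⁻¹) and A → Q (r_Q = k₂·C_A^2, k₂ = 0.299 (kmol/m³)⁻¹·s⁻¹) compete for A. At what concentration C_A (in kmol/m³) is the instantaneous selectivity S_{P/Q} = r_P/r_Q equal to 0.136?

8.04 kmol/m³

S_{P/Q} = (k₁/k₂)·C_A^-2 ⇒ C_A = (S·k₂/k₁)^(-0.5).
= (0.136×0.299/2.63)^(-0.5) = (0.01546)^(-0.5) = 8.04 kmol/m³.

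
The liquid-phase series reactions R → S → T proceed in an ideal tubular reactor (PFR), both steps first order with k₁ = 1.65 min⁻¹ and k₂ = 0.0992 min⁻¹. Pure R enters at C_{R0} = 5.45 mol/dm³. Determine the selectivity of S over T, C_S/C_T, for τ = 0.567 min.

Solving the coupled first-order balances gives C_S(τ) = [k₁/(k₂−k₁)]·C_{R0}·(e^(−k₁τ) − e^(−k₂τ)).
e^(−k₁τ) = e^(−1.65×0.567) = e^(−0.9355) = 0.3924; e^(−k₂τ) = e^(−0.05625) = 0.9453.
C_S = 1.65×5.45/(0.0992−1.65) × (0.3924−0.9453) = (-5.799)×(-0.5529) = 3.206 mol/dm³.
C_R = C_{R0}e^(−k₁τ) = 2.138 mol/dm³, so C_T = C_{R0}−C_R−C_S = 0.1053 mol/dm³; C_S/C_T = 30.4.

30.4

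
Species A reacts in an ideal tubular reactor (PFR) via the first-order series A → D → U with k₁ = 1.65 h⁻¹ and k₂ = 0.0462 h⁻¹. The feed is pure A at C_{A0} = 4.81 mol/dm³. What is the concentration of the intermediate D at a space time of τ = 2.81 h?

Solving the coupled first-order balances gives C_D(τ) = [k₁/(k₂−k₁)]·C_{A0}·(e^(−k₁τ) − e^(−k₂τ)).
e^(−k₁τ) = e^(−1.65×2.81) = e^(−4.636) = 0.009692; e^(−k₂τ) = e^(−0.1298) = 0.8783.
C_D = 1.65×4.81/(0.0462−1.65) × (0.009692−0.8783) = (-4.949)×(-0.8686) = 4.298 mol/dm³.

4.30 mol/dm³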